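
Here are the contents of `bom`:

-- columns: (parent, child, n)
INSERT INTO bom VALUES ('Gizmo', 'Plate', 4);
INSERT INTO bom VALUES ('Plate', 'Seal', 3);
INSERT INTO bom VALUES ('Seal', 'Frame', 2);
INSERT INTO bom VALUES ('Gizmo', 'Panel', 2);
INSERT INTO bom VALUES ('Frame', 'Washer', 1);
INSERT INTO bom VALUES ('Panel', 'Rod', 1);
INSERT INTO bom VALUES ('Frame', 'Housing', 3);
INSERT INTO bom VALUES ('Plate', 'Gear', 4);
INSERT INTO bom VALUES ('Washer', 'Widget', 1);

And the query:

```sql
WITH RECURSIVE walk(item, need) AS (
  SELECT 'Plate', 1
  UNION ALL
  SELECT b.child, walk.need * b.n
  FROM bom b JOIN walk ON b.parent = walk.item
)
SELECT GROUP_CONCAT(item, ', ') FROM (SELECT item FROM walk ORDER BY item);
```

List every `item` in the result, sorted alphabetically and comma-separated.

Base: (Plate, need=1).
Iteration 1: components of {Plate} -> Gear = 1*4 = 4, Seal = 1*3 = 3.
Iteration 2: components of {Gear,Seal} -> Frame = 3*2 = 6.
Iteration 3: components of {Frame} -> Housing = 6*3 = 18, Washer = 6*1 = 6.
Iteration 4: components of {Housing,Washer} -> Widget = 6*1 = 6.
Iteration 5: no further components; recursion stops.

Frame, Gear, Housing, Plate, Seal, Washer, Widget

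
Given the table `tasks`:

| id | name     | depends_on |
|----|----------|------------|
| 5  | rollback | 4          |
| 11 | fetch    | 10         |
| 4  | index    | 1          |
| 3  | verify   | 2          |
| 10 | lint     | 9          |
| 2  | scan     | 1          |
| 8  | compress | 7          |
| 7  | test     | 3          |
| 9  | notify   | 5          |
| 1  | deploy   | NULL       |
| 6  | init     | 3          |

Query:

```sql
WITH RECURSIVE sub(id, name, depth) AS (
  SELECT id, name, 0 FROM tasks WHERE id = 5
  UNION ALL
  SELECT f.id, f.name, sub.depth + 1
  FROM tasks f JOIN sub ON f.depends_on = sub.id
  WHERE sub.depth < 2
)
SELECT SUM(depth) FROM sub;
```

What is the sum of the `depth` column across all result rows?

Base: id=5 (rollback) at depth 0.
Iteration 1: rows with depends_on in {5} -> notify (id 9, depth 1).
Iteration 2: rows with depends_on in {9} -> lint (id 10, depth 2).
Iteration 3: depth < 2 fails for all current rows; recursion stops.
SUM(depth) = 0 + 1 + 2 = 3.

3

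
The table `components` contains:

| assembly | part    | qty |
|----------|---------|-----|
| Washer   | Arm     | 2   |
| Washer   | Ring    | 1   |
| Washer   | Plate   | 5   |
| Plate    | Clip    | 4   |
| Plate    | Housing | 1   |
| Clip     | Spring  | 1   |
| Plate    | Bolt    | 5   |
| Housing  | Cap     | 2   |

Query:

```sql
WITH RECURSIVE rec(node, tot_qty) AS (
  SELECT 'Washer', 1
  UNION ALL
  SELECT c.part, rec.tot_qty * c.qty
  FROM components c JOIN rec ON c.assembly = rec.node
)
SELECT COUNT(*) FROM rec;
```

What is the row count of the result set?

Base: (Washer, tot_qty=1).
Iteration 1: components of {Washer} -> Arm = 1*2 = 2, Plate = 1*5 = 5, Ring = 1*1 = 1.
Iteration 2: components of {Arm,Plate,Ring} -> Bolt = 5*5 = 25, Clip = 5*4 = 20, Housing = 5*1 = 5.
Iteration 3: components of {Bolt,Clip,Housing} -> Cap = 5*2 = 10, Spring = 20*1 = 20.
Iteration 4: no further components; recursion stops.
Total rows emitted: 9.

9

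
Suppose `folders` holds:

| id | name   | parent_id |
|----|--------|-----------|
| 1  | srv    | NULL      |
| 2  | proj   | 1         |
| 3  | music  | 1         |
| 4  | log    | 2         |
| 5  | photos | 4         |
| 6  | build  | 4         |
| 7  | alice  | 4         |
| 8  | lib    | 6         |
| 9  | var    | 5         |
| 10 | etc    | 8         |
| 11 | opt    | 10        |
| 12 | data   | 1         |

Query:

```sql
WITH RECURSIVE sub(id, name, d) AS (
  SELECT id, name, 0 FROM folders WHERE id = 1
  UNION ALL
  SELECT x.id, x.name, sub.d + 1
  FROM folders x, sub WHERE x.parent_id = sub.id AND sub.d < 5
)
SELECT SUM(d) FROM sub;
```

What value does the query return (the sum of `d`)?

Base: id=1 (srv) at d 0.
Iteration 1: rows with parent_id in {1} -> proj (id 2, d 1), music (id 3, d 1), data (id 12, d 1).
Iteration 2: rows with parent_id in {2,3,12} -> log (id 4, d 2).
Iteration 3: rows with parent_id in {4} -> photos (id 5, d 3), build (id 6, d 3), alice (id 7, d 3).
Iteration 4: rows with parent_id in {5,6,7} -> lib (id 8, d 4), var (id 9, d 4).
Iteration 5: rows with parent_id in {8,9} -> etc (id 10, d 5).
Iteration 6: d < 5 fails for all current rows; recursion stops.
SUM(d) = 0 + 1 + 1 + 1 + 2 + 3 + 3 + 3 + 4 + 4 + 5 = 27.

27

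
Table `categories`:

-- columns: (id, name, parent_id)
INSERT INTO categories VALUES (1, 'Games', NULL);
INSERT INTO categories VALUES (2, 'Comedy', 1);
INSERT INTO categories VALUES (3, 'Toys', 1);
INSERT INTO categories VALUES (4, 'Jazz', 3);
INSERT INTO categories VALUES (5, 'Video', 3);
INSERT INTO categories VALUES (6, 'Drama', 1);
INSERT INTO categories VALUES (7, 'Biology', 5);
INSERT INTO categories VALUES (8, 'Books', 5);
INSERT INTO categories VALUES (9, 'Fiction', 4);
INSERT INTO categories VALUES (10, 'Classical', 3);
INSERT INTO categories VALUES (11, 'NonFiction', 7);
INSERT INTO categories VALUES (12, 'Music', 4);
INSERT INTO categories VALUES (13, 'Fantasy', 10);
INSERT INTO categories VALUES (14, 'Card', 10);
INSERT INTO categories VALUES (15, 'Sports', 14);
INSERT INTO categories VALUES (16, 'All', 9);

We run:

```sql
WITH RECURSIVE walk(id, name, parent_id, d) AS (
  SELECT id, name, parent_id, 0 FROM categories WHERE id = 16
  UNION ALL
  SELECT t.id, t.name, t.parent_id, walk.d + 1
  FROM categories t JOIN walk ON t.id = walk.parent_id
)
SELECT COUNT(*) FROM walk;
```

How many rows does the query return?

5

Base: id=16 (All), parent_id=9, d 0.
Iteration 1: join on id=9 -> Fiction (id 9, parent_id=4, d 1).
Iteration 2: join on id=4 -> Jazz (id 4, parent_id=3, d 2).
Iteration 3: join on id=3 -> Toys (id 3, parent_id=1, d 3).
Iteration 4: join on id=1 -> Games (id 1, parent_id=NULL, d 4).
Iteration 5: parent_id is NULL; no match; recursion stops.
Total rows emitted: 5.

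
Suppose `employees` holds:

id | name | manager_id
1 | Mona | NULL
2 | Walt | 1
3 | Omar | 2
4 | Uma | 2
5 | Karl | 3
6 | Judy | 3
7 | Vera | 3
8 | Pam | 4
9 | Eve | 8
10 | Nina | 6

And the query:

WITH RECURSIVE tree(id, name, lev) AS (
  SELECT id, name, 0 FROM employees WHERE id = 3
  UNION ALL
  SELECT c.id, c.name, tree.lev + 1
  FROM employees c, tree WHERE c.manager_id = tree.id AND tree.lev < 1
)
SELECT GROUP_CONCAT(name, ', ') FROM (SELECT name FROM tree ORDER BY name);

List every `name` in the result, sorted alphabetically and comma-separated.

Judy, Karl, Omar, Vera

Base: id=3 (Omar) at lev 0.
Iteration 1: rows with manager_id in {3} -> Karl (id 5, lev 1), Judy (id 6, lev 1), Vera (id 7, lev 1).
Iteration 2: lev < 1 fails for all current rows; recursion stops.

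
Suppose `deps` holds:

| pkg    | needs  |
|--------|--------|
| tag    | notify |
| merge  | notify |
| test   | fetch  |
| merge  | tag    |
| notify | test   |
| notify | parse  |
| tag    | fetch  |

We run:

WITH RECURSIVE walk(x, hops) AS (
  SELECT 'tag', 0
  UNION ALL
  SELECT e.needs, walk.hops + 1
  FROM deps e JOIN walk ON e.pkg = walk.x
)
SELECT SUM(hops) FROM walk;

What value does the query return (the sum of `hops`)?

9

Base: (tag, hops=0).
Iteration 1: edges from {tag} -> (fetch, hops=1), (notify, hops=1).
Iteration 2: edges from {fetch,notify} -> (parse, hops=2), (test, hops=2).
Iteration 3: edges from {parse,test} -> (fetch, hops=3).
Iteration 4: no outgoing edges from {fetch}; recursion stops.
SUM(hops) = 0 + 1 + 1 + 2 + 2 + 3 = 9.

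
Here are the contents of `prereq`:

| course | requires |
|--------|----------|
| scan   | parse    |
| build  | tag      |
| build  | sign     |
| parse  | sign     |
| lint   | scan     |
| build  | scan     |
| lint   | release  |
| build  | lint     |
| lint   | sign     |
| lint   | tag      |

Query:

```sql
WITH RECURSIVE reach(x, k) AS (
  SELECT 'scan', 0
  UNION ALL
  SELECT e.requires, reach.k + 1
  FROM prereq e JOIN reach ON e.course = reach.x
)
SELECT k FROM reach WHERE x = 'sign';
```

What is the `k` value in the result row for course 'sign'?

Base: (scan, k=0).
Iteration 1: edges from {scan} -> (parse, k=1).
Iteration 2: edges from {parse} -> (sign, k=2).
Iteration 3: no outgoing edges from {sign}; recursion stops.

2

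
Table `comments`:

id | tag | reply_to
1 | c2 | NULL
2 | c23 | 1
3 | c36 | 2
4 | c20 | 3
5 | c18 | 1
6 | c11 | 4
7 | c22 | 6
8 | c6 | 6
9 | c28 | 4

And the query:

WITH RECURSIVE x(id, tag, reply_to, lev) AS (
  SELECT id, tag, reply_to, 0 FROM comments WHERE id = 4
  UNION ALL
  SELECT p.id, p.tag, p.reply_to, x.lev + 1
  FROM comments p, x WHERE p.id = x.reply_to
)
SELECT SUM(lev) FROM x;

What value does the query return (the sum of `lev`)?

6

Base: id=4 (c20), reply_to=3, lev 0.
Iteration 1: join on id=3 -> c36 (id 3, reply_to=2, lev 1).
Iteration 2: join on id=2 -> c23 (id 2, reply_to=1, lev 2).
Iteration 3: join on id=1 -> c2 (id 1, reply_to=NULL, lev 3).
Iteration 4: reply_to is NULL; no match; recursion stops.
SUM(lev) = 0 + 1 + 2 + 3 = 6.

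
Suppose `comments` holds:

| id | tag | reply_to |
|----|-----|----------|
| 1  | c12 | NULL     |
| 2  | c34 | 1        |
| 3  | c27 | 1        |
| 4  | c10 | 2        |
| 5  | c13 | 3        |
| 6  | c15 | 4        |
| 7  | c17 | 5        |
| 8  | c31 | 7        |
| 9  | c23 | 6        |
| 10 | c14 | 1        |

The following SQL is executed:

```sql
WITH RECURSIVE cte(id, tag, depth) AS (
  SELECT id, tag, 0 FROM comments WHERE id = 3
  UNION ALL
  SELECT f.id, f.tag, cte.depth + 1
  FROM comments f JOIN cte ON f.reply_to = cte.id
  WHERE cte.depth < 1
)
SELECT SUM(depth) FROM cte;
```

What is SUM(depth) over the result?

Base: id=3 (c27) at depth 0.
Iteration 1: rows with reply_to in {3} -> c13 (id 5, depth 1).
Iteration 2: depth < 1 fails for all current rows; recursion stops.
SUM(depth) = 0 + 1 = 1.

1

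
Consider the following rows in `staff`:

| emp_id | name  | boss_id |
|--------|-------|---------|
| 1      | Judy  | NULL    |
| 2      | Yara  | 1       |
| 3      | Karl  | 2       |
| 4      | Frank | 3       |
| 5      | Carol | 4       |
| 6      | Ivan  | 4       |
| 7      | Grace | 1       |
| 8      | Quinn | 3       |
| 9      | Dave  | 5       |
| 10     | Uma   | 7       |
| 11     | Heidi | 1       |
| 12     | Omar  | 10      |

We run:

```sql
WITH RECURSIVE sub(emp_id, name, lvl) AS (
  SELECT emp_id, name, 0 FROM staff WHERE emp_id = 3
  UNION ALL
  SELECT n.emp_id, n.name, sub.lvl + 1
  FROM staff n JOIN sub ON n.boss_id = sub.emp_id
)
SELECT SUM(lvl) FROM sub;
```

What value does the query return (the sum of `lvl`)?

Base: emp_id=3 (Karl) at lvl 0.
Iteration 1: rows with boss_id in {3} -> Frank (id 4, lvl 1), Quinn (id 8, lvl 1).
Iteration 2: rows with boss_id in {4,8} -> Carol (id 5, lvl 2), Ivan (id 6, lvl 2).
Iteration 3: rows with boss_id in {5,6} -> Dave (id 9, lvl 3).
Iteration 4: no rows with boss_id in {9}; recursion stops.
SUM(lvl) = 0 + 1 + 1 + 2 + 2 + 3 = 9.

9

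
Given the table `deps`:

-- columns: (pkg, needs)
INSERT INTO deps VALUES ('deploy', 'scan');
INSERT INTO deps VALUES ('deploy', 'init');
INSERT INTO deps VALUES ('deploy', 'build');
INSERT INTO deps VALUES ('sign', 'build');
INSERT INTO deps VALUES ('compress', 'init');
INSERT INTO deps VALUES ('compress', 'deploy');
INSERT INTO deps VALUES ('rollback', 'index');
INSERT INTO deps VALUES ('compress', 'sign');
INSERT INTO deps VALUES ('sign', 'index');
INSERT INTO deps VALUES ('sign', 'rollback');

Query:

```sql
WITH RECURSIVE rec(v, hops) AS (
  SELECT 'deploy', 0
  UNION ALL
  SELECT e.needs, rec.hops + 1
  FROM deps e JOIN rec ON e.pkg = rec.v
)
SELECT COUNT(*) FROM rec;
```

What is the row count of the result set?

Base: (deploy, hops=0).
Iteration 1: edges from {deploy} -> (build, hops=1), (init, hops=1), (scan, hops=1).
Iteration 2: no outgoing edges from {build,init,scan}; recursion stops.
Total rows emitted: 4.

4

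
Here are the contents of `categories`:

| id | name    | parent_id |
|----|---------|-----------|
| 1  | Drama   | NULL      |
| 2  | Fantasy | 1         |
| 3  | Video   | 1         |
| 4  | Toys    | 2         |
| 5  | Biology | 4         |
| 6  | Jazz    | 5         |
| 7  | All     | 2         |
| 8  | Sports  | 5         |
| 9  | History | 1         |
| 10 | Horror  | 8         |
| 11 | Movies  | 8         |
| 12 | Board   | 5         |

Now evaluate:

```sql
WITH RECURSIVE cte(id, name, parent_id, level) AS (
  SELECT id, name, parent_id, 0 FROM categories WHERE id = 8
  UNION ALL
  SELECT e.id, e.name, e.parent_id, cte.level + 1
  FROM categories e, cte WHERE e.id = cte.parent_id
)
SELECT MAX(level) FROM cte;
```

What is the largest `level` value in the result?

4

Base: id=8 (Sports), parent_id=5, level 0.
Iteration 1: join on id=5 -> Biology (id 5, parent_id=4, level 1).
Iteration 2: join on id=4 -> Toys (id 4, parent_id=2, level 2).
Iteration 3: join on id=2 -> Fantasy (id 2, parent_id=1, level 3).
Iteration 4: join on id=1 -> Drama (id 1, parent_id=NULL, level 4).
Iteration 5: parent_id is NULL; no match; recursion stops.
level values: 0, 1, 2, 3, 4; the maximum is 4.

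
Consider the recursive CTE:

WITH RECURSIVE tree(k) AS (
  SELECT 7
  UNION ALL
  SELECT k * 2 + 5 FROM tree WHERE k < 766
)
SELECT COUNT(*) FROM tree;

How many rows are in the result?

Base: k=7.
Iteration 1: 7 < 766 holds -> k = 7 * 2 + 5 = 19.
Iteration 2: 19 < 766 holds -> k = 19 * 2 + 5 = 43.
Iteration 3: 43 < 766 holds -> k = 43 * 2 + 5 = 91.
Iteration 4: 91 < 766 holds -> k = 91 * 2 + 5 = 187.
Iteration 5: 187 < 766 holds -> k = 187 * 2 + 5 = 379.
Iteration 6: 379 < 766 holds -> k = 379 * 2 + 5 = 763.
Iteration 7: 763 < 766 holds -> k = 763 * 2 + 5 = 1531.
Iteration 8: 1531 < 766 fails; recursion stops.
Total rows emitted: 8.

8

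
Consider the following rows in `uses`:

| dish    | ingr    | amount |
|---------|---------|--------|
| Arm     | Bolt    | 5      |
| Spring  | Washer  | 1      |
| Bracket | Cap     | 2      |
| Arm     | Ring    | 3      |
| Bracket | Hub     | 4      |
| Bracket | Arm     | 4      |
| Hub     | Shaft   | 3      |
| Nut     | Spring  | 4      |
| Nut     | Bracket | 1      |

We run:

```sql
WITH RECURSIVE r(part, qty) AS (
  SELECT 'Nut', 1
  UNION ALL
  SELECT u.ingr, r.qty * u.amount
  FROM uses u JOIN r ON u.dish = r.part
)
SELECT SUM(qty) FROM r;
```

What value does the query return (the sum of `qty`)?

64

Base: (Nut, qty=1).
Iteration 1: components of {Nut} -> Bracket = 1*1 = 1, Spring = 1*4 = 4.
Iteration 2: components of {Bracket,Spring} -> Arm = 1*4 = 4, Cap = 1*2 = 2, Hub = 1*4 = 4, Washer = 4*1 = 4.
Iteration 3: components of {Arm,Cap,Hub,Washer} -> Bolt = 4*5 = 20, Ring = 4*3 = 12, Shaft = 4*3 = 12.
Iteration 4: no further components; recursion stops.
SUM(qty) = 1 + 4 + 1 + 4 + 4 + 2 + 4 + 12 + 12 + 20 = 64.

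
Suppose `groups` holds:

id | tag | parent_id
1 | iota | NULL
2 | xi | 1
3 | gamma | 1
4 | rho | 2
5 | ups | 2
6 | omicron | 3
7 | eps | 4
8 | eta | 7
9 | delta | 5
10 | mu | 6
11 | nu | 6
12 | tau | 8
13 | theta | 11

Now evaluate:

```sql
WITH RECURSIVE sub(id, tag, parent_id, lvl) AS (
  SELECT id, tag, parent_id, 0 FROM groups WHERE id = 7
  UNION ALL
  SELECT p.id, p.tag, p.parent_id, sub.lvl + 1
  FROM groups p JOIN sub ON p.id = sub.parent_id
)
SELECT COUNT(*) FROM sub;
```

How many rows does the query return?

4

Base: id=7 (eps), parent_id=4, lvl 0.
Iteration 1: join on id=4 -> rho (id 4, parent_id=2, lvl 1).
Iteration 2: join on id=2 -> xi (id 2, parent_id=1, lvl 2).
Iteration 3: join on id=1 -> iota (id 1, parent_id=NULL, lvl 3).
Iteration 4: parent_id is NULL; no match; recursion stops.
Total rows emitted: 4.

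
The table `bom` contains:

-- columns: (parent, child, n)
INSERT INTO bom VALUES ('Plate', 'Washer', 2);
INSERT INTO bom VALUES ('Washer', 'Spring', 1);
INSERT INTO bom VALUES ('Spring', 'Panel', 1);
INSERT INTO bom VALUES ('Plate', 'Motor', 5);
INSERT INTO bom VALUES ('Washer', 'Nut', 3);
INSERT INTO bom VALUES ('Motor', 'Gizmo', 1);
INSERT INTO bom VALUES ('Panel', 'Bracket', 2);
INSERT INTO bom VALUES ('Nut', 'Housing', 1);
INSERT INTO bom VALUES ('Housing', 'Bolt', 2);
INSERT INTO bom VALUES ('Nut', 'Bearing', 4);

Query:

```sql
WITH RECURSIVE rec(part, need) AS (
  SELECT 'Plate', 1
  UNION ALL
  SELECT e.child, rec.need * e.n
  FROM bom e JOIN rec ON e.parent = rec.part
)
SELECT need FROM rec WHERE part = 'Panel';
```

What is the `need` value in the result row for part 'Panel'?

Base: (Plate, need=1).
Iteration 1: components of {Plate} -> Motor = 1*5 = 5, Washer = 1*2 = 2.
Iteration 2: components of {Motor,Washer} -> Gizmo = 5*1 = 5, Nut = 2*3 = 6, Spring = 2*1 = 2.
Iteration 3: components of {Gizmo,Nut,Spring} -> Bearing = 6*4 = 24, Housing = 6*1 = 6, Panel = 2*1 = 2.
Iteration 4: components of {Bearing,Housing,Panel} -> Bolt = 6*2 = 12, Bracket = 2*2 = 4.
Iteration 5: no further components; recursion stops.

2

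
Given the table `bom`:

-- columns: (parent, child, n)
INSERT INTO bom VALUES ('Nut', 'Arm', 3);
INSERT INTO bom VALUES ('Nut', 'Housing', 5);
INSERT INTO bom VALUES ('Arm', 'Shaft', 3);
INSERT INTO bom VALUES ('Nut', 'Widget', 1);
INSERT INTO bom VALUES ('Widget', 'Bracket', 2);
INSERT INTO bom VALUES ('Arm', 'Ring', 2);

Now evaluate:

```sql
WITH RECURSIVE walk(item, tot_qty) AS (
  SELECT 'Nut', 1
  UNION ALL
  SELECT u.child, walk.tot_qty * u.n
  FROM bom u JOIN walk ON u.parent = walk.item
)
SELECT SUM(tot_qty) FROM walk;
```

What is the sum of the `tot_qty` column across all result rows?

Base: (Nut, tot_qty=1).
Iteration 1: components of {Nut} -> Arm = 1*3 = 3, Housing = 1*5 = 5, Widget = 1*1 = 1.
Iteration 2: components of {Arm,Housing,Widget} -> Bracket = 1*2 = 2, Ring = 3*2 = 6, Shaft = 3*3 = 9.
Iteration 3: no further components; recursion stops.
SUM(tot_qty) = 1 + 3 + 5 + 1 + 9 + 6 + 2 = 27.

27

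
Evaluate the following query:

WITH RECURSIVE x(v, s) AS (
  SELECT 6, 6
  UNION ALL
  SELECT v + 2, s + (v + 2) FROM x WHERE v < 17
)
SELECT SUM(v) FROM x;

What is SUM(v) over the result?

Base: v=6, s=6.
Iteration 1: 6 < 17 holds -> v = 6 + 2 = 8, s = 6 + 8 = 14.
Iteration 2: 8 < 17 holds -> v = 8 + 2 = 10, s = 14 + 10 = 24.
Iteration 3: 10 < 17 holds -> v = 10 + 2 = 12, s = 24 + 12 = 36.
Iteration 4: 12 < 17 holds -> v = 12 + 2 = 14, s = 36 + 14 = 50.
Iteration 5: 14 < 17 holds -> v = 14 + 2 = 16, s = 50 + 16 = 66.
Iteration 6: 16 < 17 holds -> v = 16 + 2 = 18, s = 66 + 18 = 84.
Iteration 7: 18 < 17 fails; recursion stops.
SUM(v) = 6 + 8 + 10 + 12 + 14 + 16 + 18 = 84.

84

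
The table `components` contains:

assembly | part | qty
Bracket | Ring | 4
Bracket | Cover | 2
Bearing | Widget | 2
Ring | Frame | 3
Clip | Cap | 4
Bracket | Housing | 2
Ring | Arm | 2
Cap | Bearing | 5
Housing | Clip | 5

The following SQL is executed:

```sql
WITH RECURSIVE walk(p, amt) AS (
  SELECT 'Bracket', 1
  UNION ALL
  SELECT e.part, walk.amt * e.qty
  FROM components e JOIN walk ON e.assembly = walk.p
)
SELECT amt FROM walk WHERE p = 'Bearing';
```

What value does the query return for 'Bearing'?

Base: (Bracket, amt=1).
Iteration 1: components of {Bracket} -> Cover = 1*2 = 2, Housing = 1*2 = 2, Ring = 1*4 = 4.
Iteration 2: components of {Cover,Housing,Ring} -> Arm = 4*2 = 8, Clip = 2*5 = 10, Frame = 4*3 = 12.
Iteration 3: components of {Arm,Clip,Frame} -> Cap = 10*4 = 40.
Iteration 4: components of {Cap} -> Bearing = 40*5 = 200.
Iteration 5: components of {Bearing} -> Widget = 200*2 = 400.
Iteration 6: no further components; recursion stops.

200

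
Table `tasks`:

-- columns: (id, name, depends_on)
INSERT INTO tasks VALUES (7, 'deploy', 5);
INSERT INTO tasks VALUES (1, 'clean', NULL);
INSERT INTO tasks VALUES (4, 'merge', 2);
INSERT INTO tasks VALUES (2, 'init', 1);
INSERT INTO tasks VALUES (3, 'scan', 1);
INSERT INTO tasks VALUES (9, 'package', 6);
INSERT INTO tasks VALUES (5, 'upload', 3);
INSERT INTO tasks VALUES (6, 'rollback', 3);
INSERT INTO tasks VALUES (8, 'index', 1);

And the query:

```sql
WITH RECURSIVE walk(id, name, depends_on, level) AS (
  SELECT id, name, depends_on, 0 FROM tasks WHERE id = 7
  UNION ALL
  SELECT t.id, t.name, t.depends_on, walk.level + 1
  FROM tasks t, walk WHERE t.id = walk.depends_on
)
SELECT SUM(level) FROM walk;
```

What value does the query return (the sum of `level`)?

Base: id=7 (deploy), depends_on=5, level 0.
Iteration 1: join on id=5 -> upload (id 5, depends_on=3, level 1).
Iteration 2: join on id=3 -> scan (id 3, depends_on=1, level 2).
Iteration 3: join on id=1 -> clean (id 1, depends_on=NULL, level 3).
Iteration 4: depends_on is NULL; no match; recursion stops.
SUM(level) = 0 + 1 + 2 + 3 = 6.

6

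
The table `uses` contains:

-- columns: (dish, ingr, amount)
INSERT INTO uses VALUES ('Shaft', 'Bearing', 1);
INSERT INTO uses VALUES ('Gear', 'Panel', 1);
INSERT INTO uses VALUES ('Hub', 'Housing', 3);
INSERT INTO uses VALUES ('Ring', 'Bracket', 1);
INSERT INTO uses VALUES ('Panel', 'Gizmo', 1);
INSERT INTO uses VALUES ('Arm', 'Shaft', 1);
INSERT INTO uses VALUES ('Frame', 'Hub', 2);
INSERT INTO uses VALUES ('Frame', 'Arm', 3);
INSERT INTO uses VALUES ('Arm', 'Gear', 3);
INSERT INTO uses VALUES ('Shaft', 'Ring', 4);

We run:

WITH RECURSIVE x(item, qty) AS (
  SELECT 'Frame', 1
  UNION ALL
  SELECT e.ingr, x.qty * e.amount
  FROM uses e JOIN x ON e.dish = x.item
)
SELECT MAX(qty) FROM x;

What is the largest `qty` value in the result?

Base: (Frame, qty=1).
Iteration 1: components of {Frame} -> Arm = 1*3 = 3, Hub = 1*2 = 2.
Iteration 2: components of {Arm,Hub} -> Gear = 3*3 = 9, Housing = 2*3 = 6, Shaft = 3*1 = 3.
Iteration 3: components of {Gear,Housing,Shaft} -> Bearing = 3*1 = 3, Panel = 9*1 = 9, Ring = 3*4 = 12.
Iteration 4: components of {Bearing,Panel,Ring} -> Bracket = 12*1 = 12, Gizmo = 9*1 = 9.
Iteration 5: no further components; recursion stops.
qty values: 1, 3, 2, 9, 3, 6, 9, 3, 12, 9, 12; the maximum is 12.

12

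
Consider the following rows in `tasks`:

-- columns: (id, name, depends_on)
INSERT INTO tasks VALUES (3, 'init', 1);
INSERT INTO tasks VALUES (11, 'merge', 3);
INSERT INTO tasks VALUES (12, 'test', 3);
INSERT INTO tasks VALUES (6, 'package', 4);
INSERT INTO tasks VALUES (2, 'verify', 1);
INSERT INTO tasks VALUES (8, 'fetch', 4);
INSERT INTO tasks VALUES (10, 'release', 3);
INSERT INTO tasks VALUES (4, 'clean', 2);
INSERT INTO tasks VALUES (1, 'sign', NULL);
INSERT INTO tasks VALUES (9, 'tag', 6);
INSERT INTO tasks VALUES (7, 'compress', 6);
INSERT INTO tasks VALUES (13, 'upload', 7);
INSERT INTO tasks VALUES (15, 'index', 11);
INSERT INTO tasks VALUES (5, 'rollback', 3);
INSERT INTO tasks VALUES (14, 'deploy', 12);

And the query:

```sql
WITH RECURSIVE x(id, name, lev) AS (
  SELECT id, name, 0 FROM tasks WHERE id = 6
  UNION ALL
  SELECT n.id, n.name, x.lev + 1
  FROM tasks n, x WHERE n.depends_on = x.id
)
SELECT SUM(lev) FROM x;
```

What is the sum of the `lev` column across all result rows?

Base: id=6 (package) at lev 0.
Iteration 1: rows with depends_on in {6} -> compress (id 7, lev 1), tag (id 9, lev 1).
Iteration 2: rows with depends_on in {7,9} -> upload (id 13, lev 2).
Iteration 3: no rows with depends_on in {13}; recursion stops.
SUM(lev) = 0 + 1 + 1 + 2 = 4.

4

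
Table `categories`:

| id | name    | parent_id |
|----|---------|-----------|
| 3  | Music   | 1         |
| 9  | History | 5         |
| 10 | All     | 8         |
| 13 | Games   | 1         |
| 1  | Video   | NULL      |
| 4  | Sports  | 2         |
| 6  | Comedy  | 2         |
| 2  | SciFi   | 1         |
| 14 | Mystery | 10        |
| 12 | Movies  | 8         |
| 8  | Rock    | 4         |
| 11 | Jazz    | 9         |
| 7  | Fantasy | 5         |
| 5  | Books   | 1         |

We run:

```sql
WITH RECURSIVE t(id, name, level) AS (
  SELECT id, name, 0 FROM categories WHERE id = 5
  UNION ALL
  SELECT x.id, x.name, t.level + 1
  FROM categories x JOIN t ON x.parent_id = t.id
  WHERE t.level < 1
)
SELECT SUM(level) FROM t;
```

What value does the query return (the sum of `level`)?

Base: id=5 (Books) at level 0.
Iteration 1: rows with parent_id in {5} -> Fantasy (id 7, level 1), History (id 9, level 1).
Iteration 2: level < 1 fails for all current rows; recursion stops.
SUM(level) = 0 + 1 + 1 = 2.

2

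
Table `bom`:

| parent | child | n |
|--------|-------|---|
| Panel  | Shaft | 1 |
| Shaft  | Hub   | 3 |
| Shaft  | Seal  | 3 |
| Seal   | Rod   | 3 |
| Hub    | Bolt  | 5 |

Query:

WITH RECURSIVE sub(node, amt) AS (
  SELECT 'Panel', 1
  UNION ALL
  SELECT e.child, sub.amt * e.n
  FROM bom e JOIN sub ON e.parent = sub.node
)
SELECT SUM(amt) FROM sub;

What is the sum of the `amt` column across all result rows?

32

Base: (Panel, amt=1).
Iteration 1: components of {Panel} -> Shaft = 1*1 = 1.
Iteration 2: components of {Shaft} -> Hub = 1*3 = 3, Seal = 1*3 = 3.
Iteration 3: components of {Hub,Seal} -> Bolt = 3*5 = 15, Rod = 3*3 = 9.
Iteration 4: no further components; recursion stops.
SUM(amt) = 1 + 1 + 3 + 3 + 15 + 9 = 32.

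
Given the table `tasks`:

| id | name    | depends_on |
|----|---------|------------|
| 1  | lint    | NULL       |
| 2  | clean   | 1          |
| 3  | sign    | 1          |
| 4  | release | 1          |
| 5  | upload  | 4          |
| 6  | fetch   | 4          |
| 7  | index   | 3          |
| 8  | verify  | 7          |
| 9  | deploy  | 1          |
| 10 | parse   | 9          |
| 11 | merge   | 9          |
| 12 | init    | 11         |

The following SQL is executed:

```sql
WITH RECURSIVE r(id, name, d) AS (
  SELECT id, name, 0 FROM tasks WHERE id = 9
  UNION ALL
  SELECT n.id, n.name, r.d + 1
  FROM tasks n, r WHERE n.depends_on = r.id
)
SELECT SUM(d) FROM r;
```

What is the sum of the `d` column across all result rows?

Base: id=9 (deploy) at d 0.
Iteration 1: rows with depends_on in {9} -> parse (id 10, d 1), merge (id 11, d 1).
Iteration 2: rows with depends_on in {10,11} -> init (id 12, d 2).
Iteration 3: no rows with depends_on in {12}; recursion stops.
SUM(d) = 0 + 1 + 1 + 2 = 4.

4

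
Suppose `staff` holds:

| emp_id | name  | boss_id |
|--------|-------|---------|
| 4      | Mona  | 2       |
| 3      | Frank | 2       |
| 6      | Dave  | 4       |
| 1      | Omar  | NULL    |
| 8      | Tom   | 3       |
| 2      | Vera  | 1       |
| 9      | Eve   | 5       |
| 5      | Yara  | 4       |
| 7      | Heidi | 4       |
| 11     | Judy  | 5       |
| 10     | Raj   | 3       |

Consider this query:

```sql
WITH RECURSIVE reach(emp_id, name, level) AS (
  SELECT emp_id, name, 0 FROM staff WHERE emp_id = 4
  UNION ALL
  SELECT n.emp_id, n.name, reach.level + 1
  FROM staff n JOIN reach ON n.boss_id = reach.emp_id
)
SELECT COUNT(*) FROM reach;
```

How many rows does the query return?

Base: emp_id=4 (Mona) at level 0.
Iteration 1: rows with boss_id in {4} -> Yara (id 5, level 1), Dave (id 6, level 1), Heidi (id 7, level 1).
Iteration 2: rows with boss_id in {5,6,7} -> Eve (id 9, level 2), Judy (id 11, level 2).
Iteration 3: no rows with boss_id in {9,11}; recursion stops.
Total rows emitted: 6.

6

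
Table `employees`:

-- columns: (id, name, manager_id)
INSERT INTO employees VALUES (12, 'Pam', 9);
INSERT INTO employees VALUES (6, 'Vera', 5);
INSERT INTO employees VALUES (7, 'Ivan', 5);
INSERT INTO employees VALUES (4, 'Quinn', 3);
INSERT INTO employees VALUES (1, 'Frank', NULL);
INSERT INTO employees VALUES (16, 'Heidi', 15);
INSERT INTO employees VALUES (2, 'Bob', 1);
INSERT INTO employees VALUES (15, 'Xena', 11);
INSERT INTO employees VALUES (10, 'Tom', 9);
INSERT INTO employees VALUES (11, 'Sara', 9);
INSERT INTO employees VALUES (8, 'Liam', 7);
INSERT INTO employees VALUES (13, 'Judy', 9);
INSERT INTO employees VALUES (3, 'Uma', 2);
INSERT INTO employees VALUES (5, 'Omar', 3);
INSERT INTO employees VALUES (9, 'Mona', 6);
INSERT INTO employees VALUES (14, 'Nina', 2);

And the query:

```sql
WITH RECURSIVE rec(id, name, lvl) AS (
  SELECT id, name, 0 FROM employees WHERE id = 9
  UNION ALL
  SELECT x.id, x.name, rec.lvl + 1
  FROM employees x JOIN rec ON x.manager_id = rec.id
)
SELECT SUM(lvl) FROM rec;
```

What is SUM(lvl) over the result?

Base: id=9 (Mona) at lvl 0.
Iteration 1: rows with manager_id in {9} -> Tom (id 10, lvl 1), Sara (id 11, lvl 1), Pam (id 12, lvl 1), Judy (id 13, lvl 1).
Iteration 2: rows with manager_id in {10,11,12,13} -> Xena (id 15, lvl 2).
Iteration 3: rows with manager_id in {15} -> Heidi (id 16, lvl 3).
Iteration 4: no rows with manager_id in {16}; recursion stops.
SUM(lvl) = 0 + 1 + 1 + 1 + 1 + 2 + 3 = 9.

9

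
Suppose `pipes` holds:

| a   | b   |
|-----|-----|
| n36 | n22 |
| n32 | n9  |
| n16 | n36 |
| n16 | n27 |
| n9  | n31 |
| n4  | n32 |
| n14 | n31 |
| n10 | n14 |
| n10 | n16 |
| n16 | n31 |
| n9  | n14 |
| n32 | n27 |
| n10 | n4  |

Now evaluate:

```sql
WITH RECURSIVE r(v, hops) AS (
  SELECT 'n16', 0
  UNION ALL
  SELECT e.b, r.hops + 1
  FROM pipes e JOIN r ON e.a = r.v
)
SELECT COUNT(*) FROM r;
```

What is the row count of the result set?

Base: (n16, hops=0).
Iteration 1: edges from {n16} -> (n27, hops=1), (n31, hops=1), (n36, hops=1).
Iteration 2: edges from {n27,n31,n36} -> (n22, hops=2).
Iteration 3: no outgoing edges from {n22}; recursion stops.
Total rows emitted: 5.

5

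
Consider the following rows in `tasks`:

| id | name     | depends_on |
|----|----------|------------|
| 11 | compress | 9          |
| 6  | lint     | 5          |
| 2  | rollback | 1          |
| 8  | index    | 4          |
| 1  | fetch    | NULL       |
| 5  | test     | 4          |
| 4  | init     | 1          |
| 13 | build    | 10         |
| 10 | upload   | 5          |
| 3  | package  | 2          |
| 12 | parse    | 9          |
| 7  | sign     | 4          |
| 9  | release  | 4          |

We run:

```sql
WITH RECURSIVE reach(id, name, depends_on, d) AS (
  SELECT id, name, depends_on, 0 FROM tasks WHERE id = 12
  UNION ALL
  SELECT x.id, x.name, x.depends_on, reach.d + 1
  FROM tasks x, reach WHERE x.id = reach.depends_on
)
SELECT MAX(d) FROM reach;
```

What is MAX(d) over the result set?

3

Base: id=12 (parse), depends_on=9, d 0.
Iteration 1: join on id=9 -> release (id 9, depends_on=4, d 1).
Iteration 2: join on id=4 -> init (id 4, depends_on=1, d 2).
Iteration 3: join on id=1 -> fetch (id 1, depends_on=NULL, d 3).
Iteration 4: depends_on is NULL; no match; recursion stops.
d values: 0, 1, 2, 3; the maximum is 3.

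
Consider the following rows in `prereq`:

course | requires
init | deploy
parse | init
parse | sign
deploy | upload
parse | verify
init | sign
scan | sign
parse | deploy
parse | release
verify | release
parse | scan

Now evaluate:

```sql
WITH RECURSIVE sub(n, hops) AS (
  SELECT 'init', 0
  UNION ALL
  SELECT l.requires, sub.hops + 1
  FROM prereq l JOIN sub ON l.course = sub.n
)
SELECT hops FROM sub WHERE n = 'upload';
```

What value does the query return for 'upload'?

2

Base: (init, hops=0).
Iteration 1: edges from {init} -> (deploy, hops=1), (sign, hops=1).
Iteration 2: edges from {deploy,sign} -> (upload, hops=2).
Iteration 3: no outgoing edges from {upload}; recursion stops.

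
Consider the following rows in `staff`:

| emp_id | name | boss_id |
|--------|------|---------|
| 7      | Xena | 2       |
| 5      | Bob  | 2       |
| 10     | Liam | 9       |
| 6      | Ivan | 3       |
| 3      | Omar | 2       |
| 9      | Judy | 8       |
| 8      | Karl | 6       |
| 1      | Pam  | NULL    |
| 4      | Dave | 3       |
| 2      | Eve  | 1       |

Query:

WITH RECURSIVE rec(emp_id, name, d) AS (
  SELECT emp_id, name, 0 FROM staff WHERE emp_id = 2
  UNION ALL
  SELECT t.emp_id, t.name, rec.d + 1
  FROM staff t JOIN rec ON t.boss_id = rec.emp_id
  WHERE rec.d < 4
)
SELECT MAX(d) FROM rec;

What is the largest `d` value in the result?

Base: emp_id=2 (Eve) at d 0.
Iteration 1: rows with boss_id in {2} -> Omar (id 3, d 1), Bob (id 5, d 1), Xena (id 7, d 1).
Iteration 2: rows with boss_id in {3,5,7} -> Dave (id 4, d 2), Ivan (id 6, d 2).
Iteration 3: rows with boss_id in {4,6} -> Karl (id 8, d 3).
Iteration 4: rows with boss_id in {8} -> Judy (id 9, d 4).
Iteration 5: d < 4 fails for all current rows; recursion stops.
d values: 0, 1, 1, 1, 2, 2, 3, 4; the maximum is 4.

4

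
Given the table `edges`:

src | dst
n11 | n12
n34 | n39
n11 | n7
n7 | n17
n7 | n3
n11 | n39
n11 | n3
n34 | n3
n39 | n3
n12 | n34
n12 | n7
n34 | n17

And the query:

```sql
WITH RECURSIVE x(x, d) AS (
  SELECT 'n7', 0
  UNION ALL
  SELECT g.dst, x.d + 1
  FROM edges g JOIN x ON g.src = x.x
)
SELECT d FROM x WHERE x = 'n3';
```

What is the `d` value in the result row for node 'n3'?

Base: (n7, d=0).
Iteration 1: edges from {n7} -> (n17, d=1), (n3, d=1).
Iteration 2: no outgoing edges from {n17,n3}; recursion stops.

1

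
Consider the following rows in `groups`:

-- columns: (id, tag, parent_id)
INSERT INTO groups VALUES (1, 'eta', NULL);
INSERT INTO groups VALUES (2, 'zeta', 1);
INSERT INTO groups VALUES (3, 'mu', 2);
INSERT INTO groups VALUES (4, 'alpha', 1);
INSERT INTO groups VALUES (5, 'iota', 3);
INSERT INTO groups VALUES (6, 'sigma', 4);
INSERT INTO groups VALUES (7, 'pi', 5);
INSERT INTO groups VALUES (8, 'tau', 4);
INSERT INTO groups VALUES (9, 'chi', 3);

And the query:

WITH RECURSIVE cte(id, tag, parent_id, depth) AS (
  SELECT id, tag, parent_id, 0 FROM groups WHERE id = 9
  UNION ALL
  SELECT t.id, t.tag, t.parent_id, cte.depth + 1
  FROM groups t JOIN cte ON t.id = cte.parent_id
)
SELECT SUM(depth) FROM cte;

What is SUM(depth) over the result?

6

Base: id=9 (chi), parent_id=3, depth 0.
Iteration 1: join on id=3 -> mu (id 3, parent_id=2, depth 1).
Iteration 2: join on id=2 -> zeta (id 2, parent_id=1, depth 2).
Iteration 3: join on id=1 -> eta (id 1, parent_id=NULL, depth 3).
Iteration 4: parent_id is NULL; no match; recursion stops.
SUM(depth) = 0 + 1 + 2 + 3 = 6.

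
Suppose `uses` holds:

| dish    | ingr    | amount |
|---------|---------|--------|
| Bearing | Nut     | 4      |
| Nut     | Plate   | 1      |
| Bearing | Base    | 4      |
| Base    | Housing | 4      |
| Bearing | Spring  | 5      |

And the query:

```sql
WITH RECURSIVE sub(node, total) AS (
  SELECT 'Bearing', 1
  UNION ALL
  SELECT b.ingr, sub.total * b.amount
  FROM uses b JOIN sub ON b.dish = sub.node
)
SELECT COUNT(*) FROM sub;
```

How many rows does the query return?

6

Base: (Bearing, total=1).
Iteration 1: components of {Bearing} -> Base = 1*4 = 4, Nut = 1*4 = 4, Spring = 1*5 = 5.
Iteration 2: components of {Base,Nut,Spring} -> Housing = 4*4 = 16, Plate = 4*1 = 4.
Iteration 3: no further components; recursion stops.
Total rows emitted: 6.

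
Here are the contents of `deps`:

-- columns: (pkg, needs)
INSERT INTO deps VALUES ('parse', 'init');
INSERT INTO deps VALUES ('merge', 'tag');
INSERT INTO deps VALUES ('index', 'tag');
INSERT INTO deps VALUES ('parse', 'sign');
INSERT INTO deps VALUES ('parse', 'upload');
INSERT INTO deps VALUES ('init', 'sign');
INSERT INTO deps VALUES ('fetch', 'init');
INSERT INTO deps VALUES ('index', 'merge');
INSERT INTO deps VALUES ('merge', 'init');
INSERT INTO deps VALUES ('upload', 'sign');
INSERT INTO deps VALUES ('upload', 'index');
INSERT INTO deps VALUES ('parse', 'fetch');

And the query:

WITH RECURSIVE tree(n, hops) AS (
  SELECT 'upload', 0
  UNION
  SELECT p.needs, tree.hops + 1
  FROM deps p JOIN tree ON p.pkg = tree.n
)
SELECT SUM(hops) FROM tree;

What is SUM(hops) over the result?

16

Base: (upload, hops=0).
Iteration 1: edges from {upload} -> (index, hops=1), (sign, hops=1).
Iteration 2: edges from {index,sign} -> (merge, hops=2), (tag, hops=2).
Iteration 3: edges from {merge,tag} -> (init, hops=3), (tag, hops=3).
Iteration 4: edges from {init,tag} -> (sign, hops=4).
Iteration 5: no outgoing edges from {sign}; recursion stops.
SUM(hops) = 0 + 1 + 1 + 2 + 2 + 3 + 3 + 4 = 16.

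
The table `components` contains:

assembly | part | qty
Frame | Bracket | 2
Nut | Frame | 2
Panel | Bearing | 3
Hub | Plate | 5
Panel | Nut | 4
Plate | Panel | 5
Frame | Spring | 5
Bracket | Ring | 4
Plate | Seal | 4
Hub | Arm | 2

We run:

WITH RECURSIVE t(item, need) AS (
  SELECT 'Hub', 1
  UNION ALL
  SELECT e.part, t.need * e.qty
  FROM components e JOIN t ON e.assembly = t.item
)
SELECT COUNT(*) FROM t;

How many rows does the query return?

11

Base: (Hub, need=1).
Iteration 1: components of {Hub} -> Arm = 1*2 = 2, Plate = 1*5 = 5.
Iteration 2: components of {Arm,Plate} -> Panel = 5*5 = 25, Seal = 5*4 = 20.
Iteration 3: components of {Panel,Seal} -> Bearing = 25*3 = 75, Nut = 25*4 = 100.
Iteration 4: components of {Bearing,Nut} -> Frame = 100*2 = 200.
Iteration 5: components of {Frame} -> Bracket = 200*2 = 400, Spring = 200*5 = 1000.
Iteration 6: components of {Bracket,Spring} -> Ring = 400*4 = 1600.
Iteration 7: no further components; recursion stops.
Total rows emitted: 11.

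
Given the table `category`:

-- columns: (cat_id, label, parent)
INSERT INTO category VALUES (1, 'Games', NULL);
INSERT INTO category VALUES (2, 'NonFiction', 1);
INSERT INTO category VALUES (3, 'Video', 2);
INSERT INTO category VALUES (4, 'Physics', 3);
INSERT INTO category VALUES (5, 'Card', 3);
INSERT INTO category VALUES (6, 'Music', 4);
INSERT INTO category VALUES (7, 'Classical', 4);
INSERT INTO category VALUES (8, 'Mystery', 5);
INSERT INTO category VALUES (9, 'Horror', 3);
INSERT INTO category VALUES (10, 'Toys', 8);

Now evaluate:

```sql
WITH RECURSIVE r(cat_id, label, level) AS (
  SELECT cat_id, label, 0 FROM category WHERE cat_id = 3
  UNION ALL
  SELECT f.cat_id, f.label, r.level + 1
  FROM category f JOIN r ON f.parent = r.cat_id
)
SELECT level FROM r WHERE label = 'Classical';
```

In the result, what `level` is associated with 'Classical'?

2

Base: cat_id=3 (Video) at level 0.
Iteration 1: rows with parent in {3} -> Physics (id 4, level 1), Card (id 5, level 1), Horror (id 9, level 1).
Iteration 2: rows with parent in {4,5,9} -> Music (id 6, level 2), Classical (id 7, level 2), Mystery (id 8, level 2).
Iteration 3: rows with parent in {6,7,8} -> Toys (id 10, level 3).
Iteration 4: no rows with parent in {10}; recursion stops.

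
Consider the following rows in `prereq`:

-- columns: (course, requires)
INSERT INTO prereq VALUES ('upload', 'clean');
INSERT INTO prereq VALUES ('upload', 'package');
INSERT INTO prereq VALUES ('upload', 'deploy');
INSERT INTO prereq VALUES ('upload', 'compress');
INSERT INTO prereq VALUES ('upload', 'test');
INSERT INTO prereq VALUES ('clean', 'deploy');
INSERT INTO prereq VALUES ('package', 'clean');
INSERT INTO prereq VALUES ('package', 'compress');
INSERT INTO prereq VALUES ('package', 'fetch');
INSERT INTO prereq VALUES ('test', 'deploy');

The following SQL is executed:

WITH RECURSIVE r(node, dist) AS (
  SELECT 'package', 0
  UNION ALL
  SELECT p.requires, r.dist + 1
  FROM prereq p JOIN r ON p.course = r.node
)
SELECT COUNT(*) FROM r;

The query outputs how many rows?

Base: (package, dist=0).
Iteration 1: edges from {package} -> (clean, dist=1), (compress, dist=1), (fetch, dist=1).
Iteration 2: edges from {clean,compress,fetch} -> (deploy, dist=2).
Iteration 3: no outgoing edges from {deploy}; recursion stops.
Total rows emitted: 5.

5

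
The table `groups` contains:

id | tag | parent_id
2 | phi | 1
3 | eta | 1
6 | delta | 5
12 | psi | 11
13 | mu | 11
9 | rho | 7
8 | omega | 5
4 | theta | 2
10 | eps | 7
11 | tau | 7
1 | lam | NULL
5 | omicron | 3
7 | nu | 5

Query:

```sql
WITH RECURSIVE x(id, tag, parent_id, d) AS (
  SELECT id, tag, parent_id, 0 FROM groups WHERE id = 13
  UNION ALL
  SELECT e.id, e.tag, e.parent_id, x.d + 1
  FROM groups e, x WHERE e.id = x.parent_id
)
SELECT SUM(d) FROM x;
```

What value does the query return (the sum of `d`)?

15

Base: id=13 (mu), parent_id=11, d 0.
Iteration 1: join on id=11 -> tau (id 11, parent_id=7, d 1).
Iteration 2: join on id=7 -> nu (id 7, parent_id=5, d 2).
Iteration 3: join on id=5 -> omicron (id 5, parent_id=3, d 3).
Iteration 4: join on id=3 -> eta (id 3, parent_id=1, d 4).
Iteration 5: join on id=1 -> lam (id 1, parent_id=NULL, d 5).
Iteration 6: parent_id is NULL; no match; recursion stops.
SUM(d) = 0 + 1 + 2 + 3 + 4 + 5 = 15.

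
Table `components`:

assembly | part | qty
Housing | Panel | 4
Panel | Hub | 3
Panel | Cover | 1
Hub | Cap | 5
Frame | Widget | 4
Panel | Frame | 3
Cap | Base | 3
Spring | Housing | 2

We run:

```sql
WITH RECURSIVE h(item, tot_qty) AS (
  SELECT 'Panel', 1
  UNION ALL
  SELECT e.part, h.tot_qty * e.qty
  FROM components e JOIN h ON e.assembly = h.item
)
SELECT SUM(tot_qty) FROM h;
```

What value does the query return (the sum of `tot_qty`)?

Base: (Panel, tot_qty=1).
Iteration 1: components of {Panel} -> Cover = 1*1 = 1, Frame = 1*3 = 3, Hub = 1*3 = 3.
Iteration 2: components of {Cover,Frame,Hub} -> Cap = 3*5 = 15, Widget = 3*4 = 12.
Iteration 3: components of {Cap,Widget} -> Base = 15*3 = 45.
Iteration 4: no further components; recursion stops.
SUM(tot_qty) = 1 + 3 + 3 + 1 + 15 + 12 + 45 = 80.

80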